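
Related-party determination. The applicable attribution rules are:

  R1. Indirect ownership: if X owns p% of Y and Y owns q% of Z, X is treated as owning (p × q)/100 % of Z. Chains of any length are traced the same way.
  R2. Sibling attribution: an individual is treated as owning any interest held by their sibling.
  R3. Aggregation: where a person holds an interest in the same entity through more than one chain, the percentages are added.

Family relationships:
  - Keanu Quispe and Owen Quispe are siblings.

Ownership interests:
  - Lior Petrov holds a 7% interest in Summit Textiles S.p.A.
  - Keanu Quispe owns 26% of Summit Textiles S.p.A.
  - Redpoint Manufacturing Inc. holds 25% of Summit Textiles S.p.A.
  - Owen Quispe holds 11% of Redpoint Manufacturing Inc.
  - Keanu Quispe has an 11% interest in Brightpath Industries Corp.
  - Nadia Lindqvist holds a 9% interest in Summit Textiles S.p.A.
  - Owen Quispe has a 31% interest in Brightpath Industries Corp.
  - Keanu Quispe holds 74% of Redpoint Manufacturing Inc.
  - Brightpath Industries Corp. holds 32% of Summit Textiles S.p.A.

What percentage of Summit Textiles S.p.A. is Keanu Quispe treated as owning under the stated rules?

60.69%

By sibling attribution (R2), Keanu Quispe is treated as also owning Owen Quispe's interest in Redpoint Manufacturing Inc, giving 74% + 11% = 85%.
By sibling attribution (R2), Keanu Quispe is treated as also owning Owen Quispe's interest in Brightpath Industries Corp, giving 11% + 31% = 42%.
Chain via Redpoint Manufacturing Inc. (R1): 85% × 25% = 21.25% of Summit Textiles S.p.A.
Chain via Brightpath Industries Corp. (R1): 42% × 32% = 13.44% of Summit Textiles S.p.A.
Direct interest in Summit Textiles S.p.A: 26%.
Aggregating (R3): 21.25% + 13.44% + 26% = 60.69%.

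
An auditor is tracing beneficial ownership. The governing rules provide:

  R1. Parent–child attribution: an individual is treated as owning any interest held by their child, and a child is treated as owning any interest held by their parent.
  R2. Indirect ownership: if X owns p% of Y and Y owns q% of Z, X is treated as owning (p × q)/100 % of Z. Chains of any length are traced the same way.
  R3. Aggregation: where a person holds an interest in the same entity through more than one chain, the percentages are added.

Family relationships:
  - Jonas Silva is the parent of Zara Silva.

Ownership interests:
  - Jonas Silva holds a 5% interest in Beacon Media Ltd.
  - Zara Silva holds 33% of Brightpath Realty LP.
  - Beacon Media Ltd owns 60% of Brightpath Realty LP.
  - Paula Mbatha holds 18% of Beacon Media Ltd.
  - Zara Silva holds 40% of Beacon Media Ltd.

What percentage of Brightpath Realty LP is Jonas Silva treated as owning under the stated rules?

By parent–child attribution (R1), Jonas Silva is treated as also owning Zara Silva's interest in Beacon Media Ltd, giving 5% + 40% = 45%.
By parent–child attribution (R1), Jonas Silva is treated as owning Zara Silva's 33% interest in Brightpath Realty LP.
Chain via Beacon Media Ltd (R2): 45% × 60% = 27% of Brightpath Realty LP.
Direct interest in Brightpath Realty LP: 33%.
Aggregating (R3): 27% + 33% = 60%.

60%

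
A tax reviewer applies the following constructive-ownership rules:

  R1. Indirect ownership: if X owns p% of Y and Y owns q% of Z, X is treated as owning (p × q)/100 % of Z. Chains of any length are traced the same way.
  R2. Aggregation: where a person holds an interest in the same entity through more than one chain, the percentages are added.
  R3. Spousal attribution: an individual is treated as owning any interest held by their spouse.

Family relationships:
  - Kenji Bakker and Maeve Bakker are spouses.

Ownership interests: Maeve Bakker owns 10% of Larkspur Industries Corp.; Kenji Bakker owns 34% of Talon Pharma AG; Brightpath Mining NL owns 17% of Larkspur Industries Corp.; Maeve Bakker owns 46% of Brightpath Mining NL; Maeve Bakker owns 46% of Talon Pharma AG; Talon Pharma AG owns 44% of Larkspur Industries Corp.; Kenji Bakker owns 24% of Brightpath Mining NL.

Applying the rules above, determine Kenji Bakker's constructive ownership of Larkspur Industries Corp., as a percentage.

57.1%

By spousal attribution (R3), Kenji Bakker is treated as also owning Maeve Bakker's interest in Brightpath Mining NL, giving 24% + 46% = 70%.
By spousal attribution (R3), Kenji Bakker is treated as also owning Maeve Bakker's interest in Talon Pharma AG, giving 34% + 46% = 80%.
By spousal attribution (R3), Kenji Bakker is treated as owning Maeve Bakker's 10% interest in Larkspur Industries Corp.
Chain via Brightpath Mining NL (R1): 70% × 17% = 11.9% of Larkspur Industries Corp.
Chain via Talon Pharma AG (R1): 80% × 44% = 35.2% of Larkspur Industries Corp.
Direct interest in Larkspur Industries Corp: 10%.
Aggregating (R2): 11.9% + 35.2% + 10% = 57.1%.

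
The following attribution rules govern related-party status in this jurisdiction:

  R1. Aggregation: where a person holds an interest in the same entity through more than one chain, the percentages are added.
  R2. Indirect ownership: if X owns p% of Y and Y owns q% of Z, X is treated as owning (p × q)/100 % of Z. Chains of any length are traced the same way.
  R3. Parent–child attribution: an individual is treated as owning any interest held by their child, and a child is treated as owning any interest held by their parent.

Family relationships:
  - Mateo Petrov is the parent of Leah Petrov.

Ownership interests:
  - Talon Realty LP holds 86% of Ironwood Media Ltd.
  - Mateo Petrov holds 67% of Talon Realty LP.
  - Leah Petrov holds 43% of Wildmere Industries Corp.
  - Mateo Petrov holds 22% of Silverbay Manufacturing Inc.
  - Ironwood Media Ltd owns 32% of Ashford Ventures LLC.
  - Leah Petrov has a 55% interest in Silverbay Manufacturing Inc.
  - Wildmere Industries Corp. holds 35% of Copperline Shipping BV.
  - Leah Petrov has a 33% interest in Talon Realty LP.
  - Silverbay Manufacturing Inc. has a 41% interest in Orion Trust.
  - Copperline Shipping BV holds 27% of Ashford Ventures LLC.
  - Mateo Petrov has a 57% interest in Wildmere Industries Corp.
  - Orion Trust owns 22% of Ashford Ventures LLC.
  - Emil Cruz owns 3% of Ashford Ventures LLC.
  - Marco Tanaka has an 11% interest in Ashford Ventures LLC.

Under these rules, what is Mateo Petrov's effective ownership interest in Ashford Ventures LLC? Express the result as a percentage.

By parent–child attribution (R3), Mateo Petrov is treated as also owning Leah Petrov's interest in Wildmere Industries Corp, giving 57% + 43% = 100%.
By parent–child attribution (R3), Mateo Petrov is treated as also owning Leah Petrov's interest in Silverbay Manufacturing Inc, giving 22% + 55% = 77%.
By parent–child attribution (R3), Mateo Petrov is treated as also owning Leah Petrov's interest in Talon Realty LP, giving 67% + 33% = 100%.
Chain via Wildmere Industries Corp. → Copperline Shipping BV (R2): 100% × 35% × 27% = 9.45% of Ashford Ventures LLC.
Chain via Silverbay Manufacturing Inc. → Orion Trust (R2): 77% × 41% × 22% = 6.9454% of Ashford Ventures LLC.
Chain via Talon Realty LP → Ironwood Media Ltd (R2): 100% × 86% × 32% = 27.52% of Ashford Ventures LLC.
Aggregating (R1): 9.45% + 6.9454% + 27.52% = 43.9154%.

43.9154%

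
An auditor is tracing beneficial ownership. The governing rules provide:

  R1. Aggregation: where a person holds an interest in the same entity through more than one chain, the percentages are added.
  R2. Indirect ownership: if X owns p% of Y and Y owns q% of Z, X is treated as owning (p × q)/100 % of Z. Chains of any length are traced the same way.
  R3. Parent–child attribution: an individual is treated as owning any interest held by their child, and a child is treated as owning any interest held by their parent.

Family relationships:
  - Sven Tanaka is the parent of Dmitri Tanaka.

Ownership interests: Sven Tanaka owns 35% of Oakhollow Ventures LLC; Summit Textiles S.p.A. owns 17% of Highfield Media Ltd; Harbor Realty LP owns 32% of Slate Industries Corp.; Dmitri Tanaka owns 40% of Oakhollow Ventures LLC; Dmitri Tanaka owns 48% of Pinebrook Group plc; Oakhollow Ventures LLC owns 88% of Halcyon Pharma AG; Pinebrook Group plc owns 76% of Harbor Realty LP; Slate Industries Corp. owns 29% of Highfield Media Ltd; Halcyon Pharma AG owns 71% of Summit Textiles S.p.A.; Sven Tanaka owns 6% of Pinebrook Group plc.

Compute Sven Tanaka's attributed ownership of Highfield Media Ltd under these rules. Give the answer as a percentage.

11.774712%

By parent–child attribution (R3), Sven Tanaka is treated as also owning Dmitri Tanaka's interest in Pinebrook Group plc, giving 6% + 48% = 54%.
By parent–child attribution (R3), Sven Tanaka is treated as also owning Dmitri Tanaka's interest in Oakhollow Ventures LLC, giving 35% + 40% = 75%.
Chain via Pinebrook Group plc → Harbor Realty LP → Slate Industries Corp. (R2): 54% × 76% × 32% × 29% = 3.808512% of Highfield Media Ltd.
Chain via Oakhollow Ventures LLC → Halcyon Pharma AG → Summit Textiles S.p.A. (R2): 75% × 88% × 71% × 17% = 7.9662% of Highfield Media Ltd.
Aggregating (R1): 3.808512% + 7.9662% = 11.774712%.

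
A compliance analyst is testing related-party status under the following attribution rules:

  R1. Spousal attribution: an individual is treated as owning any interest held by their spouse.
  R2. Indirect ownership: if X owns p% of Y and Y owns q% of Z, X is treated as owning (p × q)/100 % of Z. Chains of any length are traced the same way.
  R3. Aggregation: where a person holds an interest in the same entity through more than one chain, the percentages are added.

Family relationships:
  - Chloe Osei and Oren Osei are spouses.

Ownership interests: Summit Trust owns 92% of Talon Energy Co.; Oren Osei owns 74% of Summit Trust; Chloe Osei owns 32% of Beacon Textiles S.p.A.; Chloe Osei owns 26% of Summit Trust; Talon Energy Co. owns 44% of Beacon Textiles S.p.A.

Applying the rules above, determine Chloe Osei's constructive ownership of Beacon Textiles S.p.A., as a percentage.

By spousal attribution (R1), Chloe Osei is treated as also owning Oren Osei's interest in Summit Trust, giving 26% + 74% = 100%.
Chain via Summit Trust → Talon Energy Co. (R2): 100% × 92% × 44% = 40.48% of Beacon Textiles S.p.A.
Direct interest in Beacon Textiles S.p.A: 32%.
Aggregating (R3): 40.48% + 32% = 72.48%.

72.48%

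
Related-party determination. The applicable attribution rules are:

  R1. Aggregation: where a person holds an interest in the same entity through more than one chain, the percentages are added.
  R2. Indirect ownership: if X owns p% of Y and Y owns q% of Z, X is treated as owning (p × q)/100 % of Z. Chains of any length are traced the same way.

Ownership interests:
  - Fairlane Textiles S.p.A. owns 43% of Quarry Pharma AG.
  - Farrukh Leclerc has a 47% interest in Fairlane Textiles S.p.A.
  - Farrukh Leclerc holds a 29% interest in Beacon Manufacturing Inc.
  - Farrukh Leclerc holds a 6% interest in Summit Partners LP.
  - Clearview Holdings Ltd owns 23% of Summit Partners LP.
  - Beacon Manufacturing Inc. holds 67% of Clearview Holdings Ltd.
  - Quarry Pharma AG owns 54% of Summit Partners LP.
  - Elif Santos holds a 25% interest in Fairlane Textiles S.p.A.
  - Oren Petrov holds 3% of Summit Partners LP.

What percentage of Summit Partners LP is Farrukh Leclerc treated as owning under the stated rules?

21.3823%

Chain via Beacon Manufacturing Inc. → Clearview Holdings Ltd (R2): 29% × 67% × 23% = 4.4689% of Summit Partners LP.
Chain via Fairlane Textiles S.p.A. → Quarry Pharma AG (R2): 47% × 43% × 54% = 10.9134% of Summit Partners LP.
Direct interest in Summit Partners LP: 6%.
Aggregating (R1): 4.4689% + 10.9134% + 6% = 21.3823%.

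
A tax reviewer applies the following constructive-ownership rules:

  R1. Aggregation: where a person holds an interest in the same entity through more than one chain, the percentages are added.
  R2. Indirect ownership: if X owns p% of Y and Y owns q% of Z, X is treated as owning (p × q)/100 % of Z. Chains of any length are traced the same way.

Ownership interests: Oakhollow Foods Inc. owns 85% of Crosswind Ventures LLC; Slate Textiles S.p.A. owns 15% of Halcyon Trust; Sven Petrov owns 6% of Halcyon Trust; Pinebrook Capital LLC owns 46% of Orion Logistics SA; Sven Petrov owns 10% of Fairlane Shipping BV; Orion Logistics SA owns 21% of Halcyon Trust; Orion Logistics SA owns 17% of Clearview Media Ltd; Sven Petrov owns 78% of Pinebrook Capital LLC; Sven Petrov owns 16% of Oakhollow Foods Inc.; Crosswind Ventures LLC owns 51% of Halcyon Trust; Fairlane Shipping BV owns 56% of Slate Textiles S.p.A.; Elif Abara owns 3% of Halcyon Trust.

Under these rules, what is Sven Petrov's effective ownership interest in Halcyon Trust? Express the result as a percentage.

21.3108%

Chain via Pinebrook Capital LLC → Orion Logistics SA (R2): 78% × 46% × 21% = 7.5348% of Halcyon Trust.
Chain via Oakhollow Foods Inc. → Crosswind Ventures LLC (R2): 16% × 85% × 51% = 6.936% of Halcyon Trust.
Chain via Fairlane Shipping BV → Slate Textiles S.p.A. (R2): 10% × 56% × 15% = 0.84% of Halcyon Trust.
Direct interest in Halcyon Trust: 6%.
Aggregating (R1): 7.5348% + 6.936% + 0.84% + 6% = 21.3108%.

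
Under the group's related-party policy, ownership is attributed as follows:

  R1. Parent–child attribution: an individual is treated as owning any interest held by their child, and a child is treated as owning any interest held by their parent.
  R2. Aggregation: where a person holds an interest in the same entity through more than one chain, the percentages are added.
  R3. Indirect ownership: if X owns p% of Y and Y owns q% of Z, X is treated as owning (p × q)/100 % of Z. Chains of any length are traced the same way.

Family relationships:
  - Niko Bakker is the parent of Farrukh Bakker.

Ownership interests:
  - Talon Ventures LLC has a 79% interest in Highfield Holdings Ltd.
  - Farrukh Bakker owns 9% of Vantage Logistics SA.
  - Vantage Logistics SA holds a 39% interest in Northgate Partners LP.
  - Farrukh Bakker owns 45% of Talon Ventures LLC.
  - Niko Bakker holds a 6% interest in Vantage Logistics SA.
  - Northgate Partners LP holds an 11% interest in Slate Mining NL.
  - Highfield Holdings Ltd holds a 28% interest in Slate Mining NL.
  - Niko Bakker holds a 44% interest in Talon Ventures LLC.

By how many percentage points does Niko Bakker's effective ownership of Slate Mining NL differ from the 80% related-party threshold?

59.6697

By parent–child attribution (R1), Niko Bakker is treated as also owning Farrukh Bakker's interest in Talon Ventures LLC, giving 44% + 45% = 89%.
By parent–child attribution (R1), Niko Bakker is treated as also owning Farrukh Bakker's interest in Vantage Logistics SA, giving 6% + 9% = 15%.
Chain via Talon Ventures LLC → Highfield Holdings Ltd (R3): 89% × 79% × 28% = 19.6868% of Slate Mining NL.
Chain via Vantage Logistics SA → Northgate Partners LP (R3): 15% × 39% × 11% = 0.6435% of Slate Mining NL.
Aggregating (R2): 19.6868% + 0.6435% = 20.3303%.
20.3303% falls short of the 80% threshold by 59.6697 percentage points.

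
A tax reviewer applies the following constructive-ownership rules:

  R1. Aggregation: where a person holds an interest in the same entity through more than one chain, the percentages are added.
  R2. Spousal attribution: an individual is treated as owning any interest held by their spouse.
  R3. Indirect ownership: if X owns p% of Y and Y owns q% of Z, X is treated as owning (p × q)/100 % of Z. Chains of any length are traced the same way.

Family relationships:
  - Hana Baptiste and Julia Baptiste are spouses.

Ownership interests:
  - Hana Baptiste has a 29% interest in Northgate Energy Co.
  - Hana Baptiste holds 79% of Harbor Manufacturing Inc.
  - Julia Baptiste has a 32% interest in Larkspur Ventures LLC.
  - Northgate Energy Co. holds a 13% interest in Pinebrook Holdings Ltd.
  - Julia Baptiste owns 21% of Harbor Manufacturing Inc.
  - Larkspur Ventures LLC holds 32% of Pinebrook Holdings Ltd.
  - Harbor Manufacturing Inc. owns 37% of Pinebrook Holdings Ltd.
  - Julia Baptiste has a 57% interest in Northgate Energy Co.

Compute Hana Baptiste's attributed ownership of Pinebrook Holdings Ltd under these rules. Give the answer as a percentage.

By spousal attribution (R2), Hana Baptiste is treated as also owning Julia Baptiste's interest in Northgate Energy Co, giving 29% + 57% = 86%.
By spousal attribution (R2), Hana Baptiste is treated as also owning Julia Baptiste's interest in Harbor Manufacturing Inc, giving 79% + 21% = 100%.
By spousal attribution (R2), Hana Baptiste is treated as owning Julia Baptiste's 32% interest in Larkspur Ventures LLC.
Chain via Northgate Energy Co. (R3): 86% × 13% = 11.18% of Pinebrook Holdings Ltd.
Chain via Harbor Manufacturing Inc. (R3): 100% × 37% = 37% of Pinebrook Holdings Ltd.
Chain via Larkspur Ventures LLC (R3): 32% × 32% = 10.24% of Pinebrook Holdings Ltd.
Aggregating (R1): 11.18% + 37% + 10.24% = 58.42%.

58.42%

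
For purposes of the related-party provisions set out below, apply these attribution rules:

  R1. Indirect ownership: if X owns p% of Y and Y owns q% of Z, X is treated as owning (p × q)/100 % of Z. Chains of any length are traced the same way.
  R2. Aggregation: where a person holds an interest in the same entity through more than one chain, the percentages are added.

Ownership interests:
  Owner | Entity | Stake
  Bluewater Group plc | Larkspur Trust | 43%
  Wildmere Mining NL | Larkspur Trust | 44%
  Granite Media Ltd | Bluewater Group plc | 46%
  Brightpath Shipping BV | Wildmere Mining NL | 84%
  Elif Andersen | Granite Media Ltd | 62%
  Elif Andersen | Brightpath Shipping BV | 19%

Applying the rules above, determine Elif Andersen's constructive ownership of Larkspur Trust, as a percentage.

Chain via Brightpath Shipping BV → Wildmere Mining NL (R1): 19% × 84% × 44% = 7.0224% of Larkspur Trust.
Chain via Granite Media Ltd → Bluewater Group plc (R1): 62% × 46% × 43% = 12.2636% of Larkspur Trust.
Aggregating (R2): 7.0224% + 12.2636% = 19.286%.

19.286%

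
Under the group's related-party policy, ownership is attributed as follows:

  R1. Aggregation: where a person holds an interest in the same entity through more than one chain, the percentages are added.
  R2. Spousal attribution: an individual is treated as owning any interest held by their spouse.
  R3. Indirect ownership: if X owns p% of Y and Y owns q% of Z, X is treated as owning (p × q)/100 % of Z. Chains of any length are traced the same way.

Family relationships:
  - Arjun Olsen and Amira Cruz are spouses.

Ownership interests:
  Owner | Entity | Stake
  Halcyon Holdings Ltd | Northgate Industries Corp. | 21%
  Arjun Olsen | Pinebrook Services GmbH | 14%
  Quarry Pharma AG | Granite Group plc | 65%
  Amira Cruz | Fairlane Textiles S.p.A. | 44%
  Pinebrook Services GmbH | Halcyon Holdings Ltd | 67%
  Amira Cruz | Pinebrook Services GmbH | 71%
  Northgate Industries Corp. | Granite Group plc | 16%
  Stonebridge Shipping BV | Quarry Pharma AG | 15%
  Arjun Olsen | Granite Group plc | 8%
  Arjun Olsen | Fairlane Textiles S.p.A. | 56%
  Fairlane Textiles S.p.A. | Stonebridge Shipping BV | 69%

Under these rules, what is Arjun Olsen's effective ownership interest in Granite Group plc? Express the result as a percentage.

16.64102%

By spousal attribution (R2), Arjun Olsen is treated as also owning Amira Cruz's interest in Fairlane Textiles S.p.A, giving 56% + 44% = 100%.
By spousal attribution (R2), Arjun Olsen is treated as also owning Amira Cruz's interest in Pinebrook Services GmbH, giving 14% + 71% = 85%.
Chain via Fairlane Textiles S.p.A. → Stonebridge Shipping BV → Quarry Pharma AG (R3): 100% × 69% × 15% × 65% = 6.7275% of Granite Group plc.
Chain via Pinebrook Services GmbH → Halcyon Holdings Ltd → Northgate Industries Corp. (R3): 85% × 67% × 21% × 16% = 1.91352% of Granite Group plc.
Direct interest in Granite Group plc: 8%.
Aggregating (R1): 6.7275% + 1.91352% + 8% = 16.64102%.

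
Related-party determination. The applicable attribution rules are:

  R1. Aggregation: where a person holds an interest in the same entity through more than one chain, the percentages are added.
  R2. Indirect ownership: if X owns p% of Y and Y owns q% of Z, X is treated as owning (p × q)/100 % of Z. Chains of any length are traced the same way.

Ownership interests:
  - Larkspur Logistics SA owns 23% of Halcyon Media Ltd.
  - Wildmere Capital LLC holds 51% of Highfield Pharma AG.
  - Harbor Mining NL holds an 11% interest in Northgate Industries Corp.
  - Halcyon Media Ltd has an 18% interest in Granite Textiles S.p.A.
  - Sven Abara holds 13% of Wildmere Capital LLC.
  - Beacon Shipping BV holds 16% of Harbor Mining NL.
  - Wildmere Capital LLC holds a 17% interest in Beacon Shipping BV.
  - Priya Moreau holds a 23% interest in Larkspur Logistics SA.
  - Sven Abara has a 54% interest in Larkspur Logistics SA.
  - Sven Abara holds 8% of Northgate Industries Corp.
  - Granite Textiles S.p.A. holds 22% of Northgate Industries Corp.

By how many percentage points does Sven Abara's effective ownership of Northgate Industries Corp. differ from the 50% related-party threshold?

Chain via Larkspur Logistics SA → Halcyon Media Ltd → Granite Textiles S.p.A. (R2): 54% × 23% × 18% × 22% = 0.491832% of Northgate Industries Corp.
Chain via Wildmere Capital LLC → Beacon Shipping BV → Harbor Mining NL (R2): 13% × 17% × 16% × 11% = 0.038896% of Northgate Industries Corp.
Direct interest in Northgate Industries Corp: 8%.
Aggregating (R1): 0.491832% + 0.038896% + 8% = 8.530728%.
8.530728% falls short of the 50% threshold by 41.469272 percentage points.

41.469272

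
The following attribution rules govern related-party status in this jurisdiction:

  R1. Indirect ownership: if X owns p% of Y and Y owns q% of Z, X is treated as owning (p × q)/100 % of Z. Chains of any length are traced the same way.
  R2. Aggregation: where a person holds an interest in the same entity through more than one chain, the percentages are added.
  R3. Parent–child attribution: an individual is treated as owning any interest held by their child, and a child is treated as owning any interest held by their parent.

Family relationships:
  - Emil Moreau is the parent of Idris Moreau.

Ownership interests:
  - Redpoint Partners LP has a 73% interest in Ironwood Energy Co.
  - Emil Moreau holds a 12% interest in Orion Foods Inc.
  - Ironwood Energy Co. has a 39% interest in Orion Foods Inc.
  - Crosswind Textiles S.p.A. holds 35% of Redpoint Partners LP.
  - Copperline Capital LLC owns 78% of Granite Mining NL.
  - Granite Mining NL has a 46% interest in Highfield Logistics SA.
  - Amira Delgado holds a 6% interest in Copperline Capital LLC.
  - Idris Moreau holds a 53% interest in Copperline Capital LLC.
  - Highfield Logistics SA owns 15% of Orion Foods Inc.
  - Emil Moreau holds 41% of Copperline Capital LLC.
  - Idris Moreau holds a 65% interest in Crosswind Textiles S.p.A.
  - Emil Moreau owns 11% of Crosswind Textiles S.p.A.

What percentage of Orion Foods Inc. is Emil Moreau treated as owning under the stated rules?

By parent–child attribution (R3), Emil Moreau is treated as also owning Idris Moreau's interest in Copperline Capital LLC, giving 41% + 53% = 94%.
By parent–child attribution (R3), Emil Moreau is treated as also owning Idris Moreau's interest in Crosswind Textiles S.p.A, giving 11% + 65% = 76%.
Chain via Copperline Capital LLC → Granite Mining NL → Highfield Logistics SA (R1): 94% × 78% × 46% × 15% = 5.05908% of Orion Foods Inc.
Chain via Crosswind Textiles S.p.A. → Redpoint Partners LP → Ironwood Energy Co. (R1): 76% × 35% × 73% × 39% = 7.57302% of Orion Foods Inc.
Direct interest in Orion Foods Inc: 12%.
Aggregating (R2): 5.05908% + 7.57302% + 12% = 24.6321%.

24.6321%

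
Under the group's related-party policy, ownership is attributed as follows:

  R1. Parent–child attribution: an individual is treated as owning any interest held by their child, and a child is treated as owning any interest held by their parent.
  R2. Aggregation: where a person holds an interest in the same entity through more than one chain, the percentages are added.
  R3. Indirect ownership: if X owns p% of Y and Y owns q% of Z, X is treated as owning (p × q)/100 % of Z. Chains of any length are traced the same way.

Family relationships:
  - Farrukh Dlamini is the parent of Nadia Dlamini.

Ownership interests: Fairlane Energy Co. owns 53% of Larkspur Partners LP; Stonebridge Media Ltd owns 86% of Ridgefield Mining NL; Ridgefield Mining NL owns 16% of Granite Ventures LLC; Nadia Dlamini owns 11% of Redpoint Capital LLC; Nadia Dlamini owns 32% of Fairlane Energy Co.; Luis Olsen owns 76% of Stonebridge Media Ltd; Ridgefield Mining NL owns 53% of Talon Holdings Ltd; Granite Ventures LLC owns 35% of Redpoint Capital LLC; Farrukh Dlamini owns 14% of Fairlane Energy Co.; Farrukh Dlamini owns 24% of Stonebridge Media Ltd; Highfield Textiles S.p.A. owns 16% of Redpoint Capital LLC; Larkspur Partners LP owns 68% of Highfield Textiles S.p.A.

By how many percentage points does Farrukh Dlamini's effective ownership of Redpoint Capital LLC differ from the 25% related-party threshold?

By parent–child attribution (R1), Farrukh Dlamini is treated as also owning Nadia Dlamini's interest in Fairlane Energy Co, giving 14% + 32% = 46%.
By parent–child attribution (R1), Farrukh Dlamini is treated as owning Nadia Dlamini's 11% interest in Redpoint Capital LLC.
Chain via Fairlane Energy Co. → Larkspur Partners LP → Highfield Textiles S.p.A. (R3): 46% × 53% × 68% × 16% = 2.652544% of Redpoint Capital LLC.
Chain via Stonebridge Media Ltd → Ridgefield Mining NL → Granite Ventures LLC (R3): 24% × 86% × 16% × 35% = 1.15584% of Redpoint Capital LLC.
Direct interest in Redpoint Capital LLC: 11%.
Aggregating (R2): 2.652544% + 1.15584% + 11% = 14.808384%.
14.808384% falls short of the 25% threshold by 10.191616 percentage points.

10.191616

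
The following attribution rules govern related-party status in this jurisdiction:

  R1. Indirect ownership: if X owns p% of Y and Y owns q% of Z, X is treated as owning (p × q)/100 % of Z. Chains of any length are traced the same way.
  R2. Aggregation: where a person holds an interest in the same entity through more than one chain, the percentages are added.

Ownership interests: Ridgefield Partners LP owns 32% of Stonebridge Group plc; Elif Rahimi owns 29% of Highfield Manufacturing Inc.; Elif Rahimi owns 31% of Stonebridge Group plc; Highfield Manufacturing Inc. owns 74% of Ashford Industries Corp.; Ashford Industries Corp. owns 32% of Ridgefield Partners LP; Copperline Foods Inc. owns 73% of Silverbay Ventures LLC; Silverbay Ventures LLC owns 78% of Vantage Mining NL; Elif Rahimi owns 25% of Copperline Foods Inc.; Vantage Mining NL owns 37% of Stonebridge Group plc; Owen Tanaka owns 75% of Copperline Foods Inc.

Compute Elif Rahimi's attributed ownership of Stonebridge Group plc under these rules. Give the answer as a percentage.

38.464454%

Chain via Highfield Manufacturing Inc. → Ashford Industries Corp. → Ridgefield Partners LP (R1): 29% × 74% × 32% × 32% = 2.197504% of Stonebridge Group plc.
Chain via Copperline Foods Inc. → Silverbay Ventures LLC → Vantage Mining NL (R1): 25% × 73% × 78% × 37% = 5.26695% of Stonebridge Group plc.
Direct interest in Stonebridge Group plc: 31%.
Aggregating (R2): 2.197504% + 5.26695% + 31% = 38.464454%.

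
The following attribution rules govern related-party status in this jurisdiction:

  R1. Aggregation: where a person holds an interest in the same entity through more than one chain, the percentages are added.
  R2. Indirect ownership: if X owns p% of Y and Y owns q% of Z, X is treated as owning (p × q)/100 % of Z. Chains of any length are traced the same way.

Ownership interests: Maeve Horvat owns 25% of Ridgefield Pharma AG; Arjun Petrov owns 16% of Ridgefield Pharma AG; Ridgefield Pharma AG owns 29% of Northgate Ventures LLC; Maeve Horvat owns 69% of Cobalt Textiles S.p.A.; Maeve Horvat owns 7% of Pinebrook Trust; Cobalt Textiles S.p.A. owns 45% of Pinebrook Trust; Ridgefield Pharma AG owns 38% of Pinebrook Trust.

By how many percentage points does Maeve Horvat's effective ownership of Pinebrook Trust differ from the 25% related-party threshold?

Chain via Cobalt Textiles S.p.A. (R2): 69% × 45% = 31.05% of Pinebrook Trust.
Chain via Ridgefield Pharma AG (R2): 25% × 38% = 9.5% of Pinebrook Trust.
Direct interest in Pinebrook Trust: 7%.
Aggregating (R1): 31.05% + 9.5% + 7% = 47.55%.
47.55% exceeds the 25% threshold by 22.55 percentage points.

22.55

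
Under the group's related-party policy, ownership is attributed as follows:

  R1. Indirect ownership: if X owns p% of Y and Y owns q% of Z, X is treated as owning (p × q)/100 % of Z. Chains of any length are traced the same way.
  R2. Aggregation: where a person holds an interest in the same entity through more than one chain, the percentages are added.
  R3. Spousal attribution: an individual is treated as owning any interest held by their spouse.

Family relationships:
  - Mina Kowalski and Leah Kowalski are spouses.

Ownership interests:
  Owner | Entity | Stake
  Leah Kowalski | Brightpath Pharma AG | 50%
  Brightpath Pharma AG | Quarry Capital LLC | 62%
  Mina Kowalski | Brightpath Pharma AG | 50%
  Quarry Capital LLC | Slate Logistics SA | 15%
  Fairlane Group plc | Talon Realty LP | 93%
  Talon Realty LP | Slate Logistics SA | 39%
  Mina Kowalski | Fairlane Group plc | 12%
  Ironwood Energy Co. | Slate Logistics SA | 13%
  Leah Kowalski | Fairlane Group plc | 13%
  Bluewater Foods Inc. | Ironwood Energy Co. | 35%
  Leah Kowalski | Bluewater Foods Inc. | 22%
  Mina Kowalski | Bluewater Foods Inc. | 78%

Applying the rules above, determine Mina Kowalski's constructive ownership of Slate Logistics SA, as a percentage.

22.9175%

By spousal attribution (R3), Mina Kowalski is treated as also owning Leah Kowalski's interest in Brightpath Pharma AG, giving 50% + 50% = 100%.
By spousal attribution (R3), Mina Kowalski is treated as also owning Leah Kowalski's interest in Bluewater Foods Inc, giving 78% + 22% = 100%.
By spousal attribution (R3), Mina Kowalski is treated as also owning Leah Kowalski's interest in Fairlane Group plc, giving 12% + 13% = 25%.
Chain via Brightpath Pharma AG → Quarry Capital LLC (R1): 100% × 62% × 15% = 9.3% of Slate Logistics SA.
Chain via Bluewater Foods Inc. → Ironwood Energy Co. (R1): 100% × 35% × 13% = 4.55% of Slate Logistics SA.
Chain via Fairlane Group plc → Talon Realty LP (R1): 25% × 93% × 39% = 9.0675% of Slate Logistics SA.
Aggregating (R2): 9.3% + 4.55% + 9.0675% = 22.9175%.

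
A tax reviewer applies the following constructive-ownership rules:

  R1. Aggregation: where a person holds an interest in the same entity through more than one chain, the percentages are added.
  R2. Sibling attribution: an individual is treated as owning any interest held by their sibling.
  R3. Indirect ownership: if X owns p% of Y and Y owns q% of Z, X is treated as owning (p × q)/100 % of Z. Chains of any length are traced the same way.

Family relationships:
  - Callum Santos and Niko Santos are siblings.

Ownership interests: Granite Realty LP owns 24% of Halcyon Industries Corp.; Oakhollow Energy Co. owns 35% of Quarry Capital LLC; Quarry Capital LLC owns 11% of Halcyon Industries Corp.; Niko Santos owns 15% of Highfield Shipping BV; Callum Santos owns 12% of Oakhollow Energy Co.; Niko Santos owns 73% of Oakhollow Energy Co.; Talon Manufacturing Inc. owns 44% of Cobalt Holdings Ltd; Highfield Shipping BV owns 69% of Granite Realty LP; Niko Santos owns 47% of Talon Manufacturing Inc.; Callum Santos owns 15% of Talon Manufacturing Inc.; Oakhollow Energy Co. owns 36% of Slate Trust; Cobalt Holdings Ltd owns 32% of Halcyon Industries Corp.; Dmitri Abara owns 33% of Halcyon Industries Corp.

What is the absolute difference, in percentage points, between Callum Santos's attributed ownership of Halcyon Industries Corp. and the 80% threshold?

By sibling attribution (R2), Callum Santos is treated as also owning Niko Santos's interest in Talon Manufacturing Inc, giving 15% + 47% = 62%.
By sibling attribution (R2), Callum Santos is treated as also owning Niko Santos's interest in Oakhollow Energy Co, giving 12% + 73% = 85%.
By sibling attribution (R2), Callum Santos is treated as owning Niko Santos's 15% interest in Highfield Shipping BV.
Chain via Talon Manufacturing Inc. → Cobalt Holdings Ltd (R3): 62% × 44% × 32% = 8.7296% of Halcyon Industries Corp.
Chain via Oakhollow Energy Co. → Quarry Capital LLC (R3): 85% × 35% × 11% = 3.2725% of Halcyon Industries Corp.
Chain via Highfield Shipping BV → Granite Realty LP (R3): 15% × 69% × 24% = 2.484% of Halcyon Industries Corp.
Aggregating (R1): 8.7296% + 3.2725% + 2.484% = 14.4861%.
14.4861% falls short of the 80% threshold by 65.5139 percentage points.

65.5139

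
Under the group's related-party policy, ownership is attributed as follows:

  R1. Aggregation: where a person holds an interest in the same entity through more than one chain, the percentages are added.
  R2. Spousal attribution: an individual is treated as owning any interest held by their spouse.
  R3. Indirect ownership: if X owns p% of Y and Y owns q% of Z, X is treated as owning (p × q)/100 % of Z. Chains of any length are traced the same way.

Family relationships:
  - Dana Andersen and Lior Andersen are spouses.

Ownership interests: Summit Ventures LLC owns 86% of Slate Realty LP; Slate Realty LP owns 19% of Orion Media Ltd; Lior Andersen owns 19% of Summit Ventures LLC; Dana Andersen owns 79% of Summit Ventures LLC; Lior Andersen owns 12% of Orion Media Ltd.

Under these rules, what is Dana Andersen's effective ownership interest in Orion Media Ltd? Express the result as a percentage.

By spousal attribution (R2), Dana Andersen is treated as also owning Lior Andersen's interest in Summit Ventures LLC, giving 79% + 19% = 98%.
By spousal attribution (R2), Dana Andersen is treated as owning Lior Andersen's 12% interest in Orion Media Ltd.
Chain via Summit Ventures LLC → Slate Realty LP (R3): 98% × 86% × 19% = 16.0132% of Orion Media Ltd.
Direct interest in Orion Media Ltd: 12%.
Aggregating (R1): 16.0132% + 12% = 28.0132%.

28.0132%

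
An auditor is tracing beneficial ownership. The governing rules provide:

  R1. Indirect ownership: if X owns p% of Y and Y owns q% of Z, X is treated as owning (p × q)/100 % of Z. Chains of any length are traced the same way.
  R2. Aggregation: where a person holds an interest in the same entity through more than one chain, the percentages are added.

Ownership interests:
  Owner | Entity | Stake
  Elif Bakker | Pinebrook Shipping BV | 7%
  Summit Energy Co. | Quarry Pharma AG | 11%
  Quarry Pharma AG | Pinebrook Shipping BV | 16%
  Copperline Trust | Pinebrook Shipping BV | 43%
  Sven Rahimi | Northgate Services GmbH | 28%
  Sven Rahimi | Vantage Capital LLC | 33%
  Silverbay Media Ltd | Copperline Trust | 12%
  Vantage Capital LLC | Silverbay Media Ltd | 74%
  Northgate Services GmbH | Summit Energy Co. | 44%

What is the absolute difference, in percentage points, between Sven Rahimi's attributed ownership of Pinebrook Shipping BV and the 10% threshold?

8.523096

Chain via Northgate Services GmbH → Summit Energy Co. → Quarry Pharma AG (R1): 28% × 44% × 11% × 16% = 0.216832% of Pinebrook Shipping BV.
Chain via Vantage Capital LLC → Silverbay Media Ltd → Copperline Trust (R1): 33% × 74% × 12% × 43% = 1.260072% of Pinebrook Shipping BV.
Aggregating (R2): 0.216832% + 1.260072% = 1.476904%.
1.476904% falls short of the 10% threshold by 8.523096 percentage points.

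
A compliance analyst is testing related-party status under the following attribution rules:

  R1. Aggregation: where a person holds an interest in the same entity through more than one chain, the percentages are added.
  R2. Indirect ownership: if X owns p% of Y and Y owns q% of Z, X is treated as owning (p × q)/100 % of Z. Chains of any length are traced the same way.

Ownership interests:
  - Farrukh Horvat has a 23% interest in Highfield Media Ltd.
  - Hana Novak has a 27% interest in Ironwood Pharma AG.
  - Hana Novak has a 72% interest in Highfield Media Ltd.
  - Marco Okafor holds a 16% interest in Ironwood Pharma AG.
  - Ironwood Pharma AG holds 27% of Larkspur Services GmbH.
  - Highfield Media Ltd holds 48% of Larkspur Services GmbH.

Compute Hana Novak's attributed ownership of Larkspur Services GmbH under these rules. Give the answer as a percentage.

41.85%

Chain via Ironwood Pharma AG (R2): 27% × 27% = 7.29% of Larkspur Services GmbH.
Chain via Highfield Media Ltd (R2): 72% × 48% = 34.56% of Larkspur Services GmbH.
Aggregating (R1): 7.29% + 34.56% = 41.85%.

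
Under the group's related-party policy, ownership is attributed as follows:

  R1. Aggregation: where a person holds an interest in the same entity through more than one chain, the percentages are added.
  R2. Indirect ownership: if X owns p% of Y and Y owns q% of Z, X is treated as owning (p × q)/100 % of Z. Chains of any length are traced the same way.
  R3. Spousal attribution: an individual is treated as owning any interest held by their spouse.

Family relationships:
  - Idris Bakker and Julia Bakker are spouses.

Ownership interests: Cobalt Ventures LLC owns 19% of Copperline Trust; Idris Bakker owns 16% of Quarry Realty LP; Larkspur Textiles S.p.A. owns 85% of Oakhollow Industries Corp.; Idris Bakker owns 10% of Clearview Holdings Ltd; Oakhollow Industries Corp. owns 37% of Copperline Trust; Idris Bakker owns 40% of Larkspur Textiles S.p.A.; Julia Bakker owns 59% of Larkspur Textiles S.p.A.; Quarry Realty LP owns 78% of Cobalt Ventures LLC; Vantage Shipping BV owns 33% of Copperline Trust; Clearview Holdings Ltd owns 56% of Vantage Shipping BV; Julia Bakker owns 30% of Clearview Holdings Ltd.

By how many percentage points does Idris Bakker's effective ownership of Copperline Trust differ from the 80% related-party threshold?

39.1013

By spousal attribution (R3), Idris Bakker is treated as also owning Julia Bakker's interest in Larkspur Textiles S.p.A, giving 40% + 59% = 99%.
By spousal attribution (R3), Idris Bakker is treated as also owning Julia Bakker's interest in Clearview Holdings Ltd, giving 10% + 30% = 40%.
Chain via Larkspur Textiles S.p.A. → Oakhollow Industries Corp. (R2): 99% × 85% × 37% = 31.1355% of Copperline Trust.
Chain via Clearview Holdings Ltd → Vantage Shipping BV (R2): 40% × 56% × 33% = 7.392% of Copperline Trust.
Chain via Quarry Realty LP → Cobalt Ventures LLC (R2): 16% × 78% × 19% = 2.3712% of Copperline Trust.
Aggregating (R1): 31.1355% + 7.392% + 2.3712% = 40.8987%.
40.8987% falls short of the 80% threshold by 39.1013 percentage points.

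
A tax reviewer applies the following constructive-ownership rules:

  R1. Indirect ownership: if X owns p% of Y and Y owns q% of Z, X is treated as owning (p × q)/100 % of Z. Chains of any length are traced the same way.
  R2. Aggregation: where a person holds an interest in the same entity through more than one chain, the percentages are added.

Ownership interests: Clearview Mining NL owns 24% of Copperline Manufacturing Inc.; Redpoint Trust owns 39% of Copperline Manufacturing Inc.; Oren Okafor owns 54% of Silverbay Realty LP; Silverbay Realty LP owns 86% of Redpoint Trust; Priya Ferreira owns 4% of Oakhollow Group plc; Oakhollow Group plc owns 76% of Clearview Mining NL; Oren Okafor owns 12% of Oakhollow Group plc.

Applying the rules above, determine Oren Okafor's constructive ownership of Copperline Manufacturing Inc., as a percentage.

Chain via Silverbay Realty LP → Redpoint Trust (R1): 54% × 86% × 39% = 18.1116% of Copperline Manufacturing Inc.
Chain via Oakhollow Group plc → Clearview Mining NL (R1): 12% × 76% × 24% = 2.1888% of Copperline Manufacturing Inc.
Aggregating (R2): 18.1116% + 2.1888% = 20.3004%.

20.3004%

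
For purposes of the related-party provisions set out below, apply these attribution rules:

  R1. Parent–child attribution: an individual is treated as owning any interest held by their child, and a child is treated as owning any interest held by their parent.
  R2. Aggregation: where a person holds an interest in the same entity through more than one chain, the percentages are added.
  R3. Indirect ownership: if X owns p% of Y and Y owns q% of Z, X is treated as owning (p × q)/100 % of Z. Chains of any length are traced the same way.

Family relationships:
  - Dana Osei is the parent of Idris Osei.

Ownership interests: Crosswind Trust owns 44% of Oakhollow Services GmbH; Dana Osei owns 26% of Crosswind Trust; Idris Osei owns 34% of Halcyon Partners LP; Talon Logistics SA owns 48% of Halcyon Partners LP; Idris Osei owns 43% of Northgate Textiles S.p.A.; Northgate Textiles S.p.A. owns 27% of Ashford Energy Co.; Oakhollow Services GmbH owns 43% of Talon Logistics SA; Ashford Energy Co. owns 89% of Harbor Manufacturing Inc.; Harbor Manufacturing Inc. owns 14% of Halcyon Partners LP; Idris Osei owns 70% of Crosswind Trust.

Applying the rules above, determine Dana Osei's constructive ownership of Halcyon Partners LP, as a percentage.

By parent–child attribution (R1), Dana Osei is treated as also owning Idris Osei's interest in Crosswind Trust, giving 26% + 70% = 96%.
By parent–child attribution (R1), Dana Osei is treated as owning Idris Osei's 43% interest in Northgate Textiles S.p.A.
By parent–child attribution (R1), Dana Osei is treated as owning Idris Osei's 34% interest in Halcyon Partners LP.
Chain via Crosswind Trust → Oakhollow Services GmbH → Talon Logistics SA (R3): 96% × 44% × 43% × 48% = 8.718336% of Halcyon Partners LP.
Chain via Northgate Textiles S.p.A. → Ashford Energy Co. → Harbor Manufacturing Inc. (R3): 43% × 27% × 89% × 14% = 1.446606% of Halcyon Partners LP.
Direct interest in Halcyon Partners LP: 34%.
Aggregating (R2): 8.718336% + 1.446606% + 34% = 44.164942%.

44.164942%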